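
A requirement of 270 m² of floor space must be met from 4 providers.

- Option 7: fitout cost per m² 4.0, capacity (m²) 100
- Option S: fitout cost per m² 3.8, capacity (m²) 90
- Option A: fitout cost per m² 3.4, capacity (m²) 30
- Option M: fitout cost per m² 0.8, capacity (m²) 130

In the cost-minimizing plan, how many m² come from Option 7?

Fill from the cheapest provider first.
Option M (0.8): use full 130 ; 140 m² to go.
Option A at 3.4: take all 30 m² ; 110 still needed.
Option S at 3.8: take all 90 m² ; 20 still needed.
Take 20 from Option 7 at 4.0 to finish.

20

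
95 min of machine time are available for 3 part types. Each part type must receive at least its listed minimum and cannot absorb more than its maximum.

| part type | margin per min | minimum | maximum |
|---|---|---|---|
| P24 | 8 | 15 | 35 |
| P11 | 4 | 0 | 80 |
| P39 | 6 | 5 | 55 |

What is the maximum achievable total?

630

Meeting every minimum uses 15+0+5 = 20 min, leaving 75.
Highest margin per min first: P24 8 > P39 6 > P11 4.
Give P24 20 more to hit its cap of 35 — 55 left.
P39: +50 to 55 (cap) — 5 left.
Only 5 left; P11 takes them to reach 5.
Total = 8×35 + 4×5 + 6×55 = 630.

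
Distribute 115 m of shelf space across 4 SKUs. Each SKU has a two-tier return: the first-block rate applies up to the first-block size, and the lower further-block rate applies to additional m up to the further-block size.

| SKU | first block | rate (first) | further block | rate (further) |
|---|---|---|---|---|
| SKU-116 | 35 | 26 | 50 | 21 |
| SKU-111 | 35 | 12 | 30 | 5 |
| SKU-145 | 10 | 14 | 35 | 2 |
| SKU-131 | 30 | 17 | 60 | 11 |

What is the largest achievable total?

Treat each block as its own option and order by rate: SKU-116/T1 26 > SKU-116/T2 21 > SKU-131/T1 17 > SKU-145/T1 14 > SKU-111/T1 12 > SKU-131/T2 11 > SKU-111/T2 5 > SKU-145/T2 2.
SKU-116 T1 at 26: fill all 35 — 80 left.
SKU-116 T2 at 21: fill all 50 — 30 left.
Fill SKU-131 T1 block (30 at 17) — 0 left.
Total = 26×35 + 21×50 + 17×30 = 2470.

2470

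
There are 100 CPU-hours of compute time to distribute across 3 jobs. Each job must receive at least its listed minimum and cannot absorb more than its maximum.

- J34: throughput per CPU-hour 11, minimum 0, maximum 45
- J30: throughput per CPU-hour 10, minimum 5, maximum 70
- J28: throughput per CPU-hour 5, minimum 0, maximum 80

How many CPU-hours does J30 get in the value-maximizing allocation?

Meeting every minimum uses 0+5+0 = 5 CPU-hours, leaving 95.
Order the jobs by throughput per CPU-hour: J34 11 > J30 10 > J28 5.
J34: +45 to 45 (cap) — 50 left.
Only 50 left; J30 takes them to reach 55.

55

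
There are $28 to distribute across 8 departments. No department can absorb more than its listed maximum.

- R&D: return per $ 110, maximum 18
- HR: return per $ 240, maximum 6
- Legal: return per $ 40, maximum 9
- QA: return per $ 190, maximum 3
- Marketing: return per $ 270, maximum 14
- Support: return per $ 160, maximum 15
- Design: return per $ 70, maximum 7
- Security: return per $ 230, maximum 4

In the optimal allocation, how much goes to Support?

1

Highest return per $ first: Marketing 270 > HR 240 > Security 230 > QA 190 > Support 160 > R&D 110 > Design 70 > Legal 40.
Marketing takes 14 to reach its cap of 14 — 14 left.
Give HR 6 to hit its cap of 6 — 8 left.
Give Security 4 to hit its cap of 4 — 4 left.
QA: +3 to 3 (cap) — 1 left.
Support: +1 (room for 15) → 1. Pool exhausted.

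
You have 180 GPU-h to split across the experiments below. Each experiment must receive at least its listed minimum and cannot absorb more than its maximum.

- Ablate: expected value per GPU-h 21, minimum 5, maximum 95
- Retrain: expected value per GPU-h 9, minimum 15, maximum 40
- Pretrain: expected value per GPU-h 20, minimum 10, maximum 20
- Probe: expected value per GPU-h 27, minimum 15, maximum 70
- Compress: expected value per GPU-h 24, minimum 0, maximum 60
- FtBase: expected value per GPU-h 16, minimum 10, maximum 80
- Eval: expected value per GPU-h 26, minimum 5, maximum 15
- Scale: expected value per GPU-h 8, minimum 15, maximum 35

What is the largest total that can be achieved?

3960

Meeting every minimum uses 5+15+10+15+0+10+5+15 = 75 GPU-h, leaving 105.
Highest expected value per GPU-h first: Probe 27 > Eval 26 > Compress 24 > Ablate 21 > Pretrain 20 > FtBase 16 > Retrain 9 > Scale 8.
Give Probe 55 more to hit its cap of 70 — 50 left.
Give Eval 10 more to hit its cap of 15 — 40 left.
Compress: +40 (room for 60) → 40. Pool exhausted.
Total = 21×5 + 9×15 + 20×10 + 27×70 + 24×40 + 16×10 + 26×15 + 8×15 = 3960.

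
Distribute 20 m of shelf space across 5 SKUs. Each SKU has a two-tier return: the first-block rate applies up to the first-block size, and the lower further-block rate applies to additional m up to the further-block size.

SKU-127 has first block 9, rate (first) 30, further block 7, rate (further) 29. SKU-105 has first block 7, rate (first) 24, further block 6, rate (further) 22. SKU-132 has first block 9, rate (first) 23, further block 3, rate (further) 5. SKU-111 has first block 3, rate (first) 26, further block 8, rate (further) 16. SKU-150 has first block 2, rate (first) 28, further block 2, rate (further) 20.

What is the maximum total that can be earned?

Rank every tier by rate: SKU-127/first 30 > SKU-127/second 29 > SKU-150/first 28 > SKU-111/first 26 > SKU-105/first 24 > SKU-132/first 23 > SKU-105/second 22 > SKU-150/second 20 > SKU-111/second 16 > SKU-132/second 5.
Fill SKU-127 first block (9 at 30) ; 11 left.
SKU-127 second at 29: fill all 7 ; 4 left.
Fill SKU-150 first block (2 at 28) ; 2 left.
SKU-111 first at 26: only 2 left, fill 2.
Total = 30×9 + 29×7 + 28×2 + 26×2 = 581.

581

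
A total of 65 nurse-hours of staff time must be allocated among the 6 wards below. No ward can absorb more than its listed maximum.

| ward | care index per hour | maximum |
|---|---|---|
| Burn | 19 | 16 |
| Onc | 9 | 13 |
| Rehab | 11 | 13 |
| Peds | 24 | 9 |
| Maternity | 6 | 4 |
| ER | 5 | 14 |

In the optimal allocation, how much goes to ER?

Order the wards by care index per hour: Peds 24 > Burn 19 > Rehab 11 > Onc 9 > Maternity 6 > ER 5.
Give Peds 9 to hit its cap of 9 — 56 left.
Give Burn 16 to hit its cap of 16 — 40 left.
Rehab takes 13 to reach its cap of 13 — 27 left.
Give Onc 13 to hit its cap of 13 — 14 left.
Maternity: +4 to 4 (cap) — 10 left.
Only 10 left; ER takes them to reach 10.

10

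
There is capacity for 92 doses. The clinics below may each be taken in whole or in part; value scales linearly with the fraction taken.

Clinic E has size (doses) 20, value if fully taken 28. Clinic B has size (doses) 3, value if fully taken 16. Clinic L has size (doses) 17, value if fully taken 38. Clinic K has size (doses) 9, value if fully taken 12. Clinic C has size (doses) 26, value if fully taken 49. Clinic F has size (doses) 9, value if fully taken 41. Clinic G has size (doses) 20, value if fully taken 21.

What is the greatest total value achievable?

Rank by value-to-size ratio: Clinic B 16/3≈5.33, Clinic F 41/9≈4.56, Clinic L 38/17≈2.24, Clinic C 49/26≈1.88, Clinic E 28/20≈1.4, Clinic K 12/9≈1.33, Clinic G 21/20≈1.05.
Take all of Clinic B (3 doses, value 16) — 89 doses left.
All 9 doses of Clinic F fit (value 41) — 80 remain.
Clinic L: take in full, 17 doses for value 38 — 63 left.
Clinic C: take in full, 26 doses for value 49 — 37 left.
Take all of Clinic E (20 doses, value 28) — 17 doses left.
Take all of Clinic K (9 doses, value 12) — 8 doses left.
8 doses left: a 8/20 share of Clinic G gives 21×8/20 = 8.4.
Total value = 192.4.

192.4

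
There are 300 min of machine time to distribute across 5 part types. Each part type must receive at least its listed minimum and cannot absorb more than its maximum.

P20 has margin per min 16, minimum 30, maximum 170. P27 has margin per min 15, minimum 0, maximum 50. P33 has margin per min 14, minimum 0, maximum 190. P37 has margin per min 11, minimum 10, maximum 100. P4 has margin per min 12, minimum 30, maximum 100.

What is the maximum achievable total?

Meeting every minimum uses 30+0+0+10+30 = 70 min, leaving 230.
Order the part types by margin per min: P20 16 > P27 15 > P33 14 > P4 12 > P37 11.
P20: +140 to 170 (cap) — 90 left.
P27: +50 to 50 (cap) — 40 left.
P33 has room for 190 more but only 40 remain, so it gets 40.
Total = 16×170 + 15×50 + 14×40 + 11×10 + 12×30 = 4500.

4500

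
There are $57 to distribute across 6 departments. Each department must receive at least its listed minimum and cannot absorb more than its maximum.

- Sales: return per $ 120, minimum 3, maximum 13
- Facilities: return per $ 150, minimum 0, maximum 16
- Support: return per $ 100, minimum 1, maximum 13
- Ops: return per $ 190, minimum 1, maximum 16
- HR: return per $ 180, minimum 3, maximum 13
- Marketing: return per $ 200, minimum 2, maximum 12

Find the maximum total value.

Meeting every minimum uses 3+0+1+1+3+2 = 10 $, leaving 47.
Rank by return per $: Marketing 200 > Ops 190 > HR 180 > Facilities 150 > Sales 120 > Support 100.
Marketing: +10 to 12 (cap) → 37 left.
Ops: +15 to 16 (cap) → 22 left.
Give HR 10 more to hit its cap of 13 → 12 left.
Only 12 left; Facilities takes them to reach 12.
Total = 120×3 + 150×12 + 100×1 + 190×16 + 180×13 + 200×12 = 10040.

10040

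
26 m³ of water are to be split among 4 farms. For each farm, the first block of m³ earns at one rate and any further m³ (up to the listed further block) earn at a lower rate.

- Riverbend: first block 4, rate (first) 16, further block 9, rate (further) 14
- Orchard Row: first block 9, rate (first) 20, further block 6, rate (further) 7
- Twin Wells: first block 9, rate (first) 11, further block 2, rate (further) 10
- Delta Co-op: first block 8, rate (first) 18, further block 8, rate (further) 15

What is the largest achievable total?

Order all 8 blocks by rate: Orchard Row/first 20 > Delta Co-op/first 18 > Riverbend/first 16 > Delta Co-op/second 15 > Riverbend/second 14 > Twin Wells/first 11 > Twin Wells/second 10 > Orchard Row/second 7.
Orchard Row first at 20: fill all 9 → 17 left.
Delta Co-op first at 18: fill all 8 → 9 left.
Riverbend first at 16: fill all 4 → 5 left.
Delta Co-op second at 15: only 5 left, fill 5.
Total = 20×9 + 18×8 + 16×4 + 15×5 = 463.

463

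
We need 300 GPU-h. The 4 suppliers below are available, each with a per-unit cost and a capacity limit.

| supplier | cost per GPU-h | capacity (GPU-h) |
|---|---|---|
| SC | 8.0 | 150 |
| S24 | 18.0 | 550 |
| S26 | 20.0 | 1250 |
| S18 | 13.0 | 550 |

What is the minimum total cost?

Fill from the cheapest supplier first.
SC (8.0): use full 150 → 150 GPU-h to go.
S18 (13.0): take the remaining 150 → done.
S24, S26: unused.
Cost = 150×8.0 + 150×13.0 = 3150.

3150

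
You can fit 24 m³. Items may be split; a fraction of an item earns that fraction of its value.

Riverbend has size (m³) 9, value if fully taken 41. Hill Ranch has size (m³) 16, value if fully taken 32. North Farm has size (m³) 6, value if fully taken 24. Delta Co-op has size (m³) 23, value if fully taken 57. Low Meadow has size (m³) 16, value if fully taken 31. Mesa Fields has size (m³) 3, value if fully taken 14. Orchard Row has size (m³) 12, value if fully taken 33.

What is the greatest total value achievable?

95.5

Sort by value density: Mesa Fields 14/3≈4.67, Riverbend 41/9≈4.56, North Farm 24/6≈4, Orchard Row 33/12≈2.75, Delta Co-op 57/23≈2.48, Hill Ranch 32/16≈2, Low Meadow 31/16≈1.94.
All 3 m³ of Mesa Fields fit (value 14) ; 21 remain.
Take all of Riverbend (9 m³, value 41) ; 12 m³ left.
North Farm: take in full, 6 m³ for value 24 ; 6 left.
6 m³ left: a 6/12 share of Orchard Row gives 33×6/12 = 16.5.
Total value = 95.5.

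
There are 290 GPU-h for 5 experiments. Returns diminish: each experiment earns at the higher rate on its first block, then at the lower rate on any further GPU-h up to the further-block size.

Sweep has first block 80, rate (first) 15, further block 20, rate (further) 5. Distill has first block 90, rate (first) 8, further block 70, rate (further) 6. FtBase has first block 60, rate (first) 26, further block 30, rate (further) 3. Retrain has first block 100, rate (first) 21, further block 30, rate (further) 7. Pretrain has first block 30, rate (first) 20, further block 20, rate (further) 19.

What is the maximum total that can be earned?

Rank every tier by rate: FtBase/first 26 > Retrain/first 21 > Pretrain/first 20 > Pretrain/second 19 > Sweep/first 15 > Distill/first 8 > Retrain/second 7 > Distill/second 6 > Sweep/second 5 > FtBase/second 3.
FtBase/first (26): +60 ; 230 left.
Fill Retrain first block (100 at 21) ; 130 left.
Fill Pretrain first block (30 at 20) ; 100 left.
Fill Pretrain second block (20 at 19) ; 80 left.
Sweep/first (15): +80 ; 0 left.
Total = 26×60 + 21×100 + 20×30 + 19×20 + 15×80 = 5840.

5840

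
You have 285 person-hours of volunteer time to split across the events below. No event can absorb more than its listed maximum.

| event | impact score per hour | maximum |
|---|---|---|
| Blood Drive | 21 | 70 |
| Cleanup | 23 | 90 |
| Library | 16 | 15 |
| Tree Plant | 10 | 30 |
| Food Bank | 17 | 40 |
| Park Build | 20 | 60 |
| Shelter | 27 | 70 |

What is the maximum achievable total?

Rank by impact score per hour: Shelter 27 > Cleanup 23 > Blood Drive 21 > Park Build 20 > Food Bank 17 > Library 16 > Tree Plant 10.
Shelter: +70 to 70 (cap) — 215 left.
Cleanup: +90 to 90 (cap) — 125 left.
Blood Drive takes 70 to reach its cap of 70 — 55 left.
Park Build has room for 60 but only 55 remain, so it gets 55.
Total = 21×70 + 23×90 + 20×55 + 27×70 = 6530.

6530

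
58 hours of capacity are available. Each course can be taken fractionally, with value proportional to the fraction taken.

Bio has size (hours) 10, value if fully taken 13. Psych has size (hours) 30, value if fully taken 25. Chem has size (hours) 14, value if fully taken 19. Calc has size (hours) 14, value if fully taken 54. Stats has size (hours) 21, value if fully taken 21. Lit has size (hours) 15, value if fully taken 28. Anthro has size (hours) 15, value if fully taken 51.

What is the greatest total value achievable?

Rank by value-to-size ratio: Calc 54/14≈3.86, Anthro 51/15≈3.4, Lit 28/15≈1.87, Chem 19/14≈1.36, Bio 13/10≈1.3, Stats 21/21≈1, Psych 25/30≈0.833.
Calc: take in full, 14 hours for value 54 ; 44 left.
Take all of Anthro (15 hours, value 51) ; 29 hours left.
Lit: take in full, 15 hours for value 28 ; 14 left.
Take all of Chem (14 hours, value 19) ; 0 hours left.
Total value = 152.

152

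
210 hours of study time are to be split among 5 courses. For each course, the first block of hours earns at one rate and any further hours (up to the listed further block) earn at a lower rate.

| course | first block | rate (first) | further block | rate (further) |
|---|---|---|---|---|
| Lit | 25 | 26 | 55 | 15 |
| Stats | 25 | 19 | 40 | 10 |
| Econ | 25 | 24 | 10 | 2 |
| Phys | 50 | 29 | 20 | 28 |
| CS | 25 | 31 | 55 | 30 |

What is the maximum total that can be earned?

5875

Rank every tier by rate: CS/tier1 31 > CS/tier2 30 > Phys/tier1 29 > Phys/tier2 28 > Lit/tier1 26 > Econ/tier1 24 > Stats/tier1 19 > Lit/tier2 15 > Stats/tier2 10 > Econ/tier2 2.
Fill CS tier1 block (25 at 31) → 185 left.
CS/tier2 (30): +55 → 130 left.
Fill Phys tier1 block (50 at 29) → 80 left.
Fill Phys tier2 block (20 at 28) → 60 left.
Lit/tier1 (26): +25 → 35 left.
Econ/tier1 (24): +25 → 10 left.
10 remain; put them into Stats tier1 at 19.
Total = 31×25 + 30×55 + 29×50 + 28×20 + 26×25 + 24×25 + 19×10 = 5875.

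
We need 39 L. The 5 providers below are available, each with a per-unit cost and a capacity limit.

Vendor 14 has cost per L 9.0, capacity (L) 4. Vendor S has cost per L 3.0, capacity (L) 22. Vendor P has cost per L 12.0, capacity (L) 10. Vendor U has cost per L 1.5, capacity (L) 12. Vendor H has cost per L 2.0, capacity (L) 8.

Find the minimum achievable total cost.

Fill from the cheapest provider first.
Vendor U (1.5): use full 12 → 27 L to go.
Vendor H at 2.0: take all 8 L → 19 still needed.
Take 19 from Vendor S at 3.0 to finish.
Vendor 14, Vendor P: unused.
Cost = 12×1.5 + 8×2.0 + 19×3.0 = 91.

91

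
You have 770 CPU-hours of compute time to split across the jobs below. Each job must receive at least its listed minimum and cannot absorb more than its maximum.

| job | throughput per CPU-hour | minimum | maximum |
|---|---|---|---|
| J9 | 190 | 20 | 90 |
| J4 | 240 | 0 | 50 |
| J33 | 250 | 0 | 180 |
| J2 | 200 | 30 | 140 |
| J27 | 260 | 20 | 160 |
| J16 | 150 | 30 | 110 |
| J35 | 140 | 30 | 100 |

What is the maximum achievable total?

165800

Meeting every minimum uses 20+0+0+30+20+30+30 = 130 CPU-hours, leaving 640.
Rank by throughput per CPU-hour: J27 260 > J33 250 > J4 240 > J2 200 > J9 190 > J16 150 > J35 140.
J27: +140 to 160 (cap) — 500 left.
J33 takes 180 more to reach its cap of 180 — 320 left.
J4: +50 to 50 (cap) — 270 left.
J2: +110 to 140 (cap) — 160 left.
J9: +70 to 90 (cap) — 90 left.
J16: +80 to 110 (cap) — 10 left.
Only 10 left; J35 takes them to reach 40.
Total = 190×90 + 240×50 + 250×180 + 200×140 + 260×160 + 150×110 + 140×40 = 165800.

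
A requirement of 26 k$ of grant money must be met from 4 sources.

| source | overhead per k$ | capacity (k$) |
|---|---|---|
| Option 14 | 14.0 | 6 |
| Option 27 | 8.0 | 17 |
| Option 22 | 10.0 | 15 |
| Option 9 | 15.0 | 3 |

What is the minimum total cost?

Cheapest first:
Option 27 (8.0): use full 17 ; 9 k$ to go.
Take 9 from Option 22 at 10.0 to finish.
Option 14, Option 9: unused.
Cost = 17×8.0 + 9×10.0 = 226.

226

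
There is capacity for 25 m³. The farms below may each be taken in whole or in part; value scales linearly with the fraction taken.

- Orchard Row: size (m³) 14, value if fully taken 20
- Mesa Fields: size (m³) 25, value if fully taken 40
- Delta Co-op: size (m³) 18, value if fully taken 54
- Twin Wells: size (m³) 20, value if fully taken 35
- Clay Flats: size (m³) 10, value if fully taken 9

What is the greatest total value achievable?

Sort by value density: Delta Co-op 54/18≈3, Twin Wells 35/20≈1.75, Mesa Fields 40/25≈1.6, Orchard Row 20/14≈1.43, Clay Flats 9/10≈0.9.
Delta Co-op: take in full, 18 m³ for value 54 — 7 left.
Fill the last 7 m³ with part of Twin Wells: 7/20 of it earns 12.25.
Total value = 66.25.

66.25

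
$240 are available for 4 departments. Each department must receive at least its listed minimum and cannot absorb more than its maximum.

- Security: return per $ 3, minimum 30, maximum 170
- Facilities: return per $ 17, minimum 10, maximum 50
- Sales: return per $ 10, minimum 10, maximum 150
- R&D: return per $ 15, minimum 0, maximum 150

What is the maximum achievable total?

Meeting every minimum uses 30+10+10+0 = 50 $, leaving 190.
Highest return per $ first: Facilities 17 > R&D 15 > Sales 10 > Security 3.
Facilities takes 40 more to reach its cap of 50 — 150 left.
R&D takes 150 more to reach its cap of 150 — 0 left.
Total = 3×30 + 17×50 + 10×10 + 15×150 = 3290.

3290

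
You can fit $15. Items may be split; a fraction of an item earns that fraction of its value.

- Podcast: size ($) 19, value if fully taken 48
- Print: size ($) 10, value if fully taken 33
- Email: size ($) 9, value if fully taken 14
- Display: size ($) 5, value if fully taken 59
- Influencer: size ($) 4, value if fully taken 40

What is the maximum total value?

118.8

Rank by value-to-size ratio: Display 59/5≈11.8, Influencer 40/4≈10, Print 33/10≈3.3, Podcast 48/19≈2.53, Email 14/9≈1.56.
All 5 $ of Display fit (value 59) ; 10 remain.
All 4 $ of Influencer fit (value 40) ; 6 remain.
Fill the last 6 $ with part of Print: 6/10 of it earns 19.8.
Total value = 118.8.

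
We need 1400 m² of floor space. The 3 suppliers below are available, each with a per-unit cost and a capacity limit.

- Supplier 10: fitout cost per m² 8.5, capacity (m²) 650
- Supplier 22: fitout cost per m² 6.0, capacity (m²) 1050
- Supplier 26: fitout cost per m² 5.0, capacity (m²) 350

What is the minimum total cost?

8050

Use suppliers in increasing cost order.
Supplier 26 at 5.0: take all 350 m² — 1050 still needed.
Supplier 22 at 6.0: take all 1050 m² — 0 still needed.
Supplier 10: unused.
Cost = 350×5.0 + 1050×6.0 = 8050.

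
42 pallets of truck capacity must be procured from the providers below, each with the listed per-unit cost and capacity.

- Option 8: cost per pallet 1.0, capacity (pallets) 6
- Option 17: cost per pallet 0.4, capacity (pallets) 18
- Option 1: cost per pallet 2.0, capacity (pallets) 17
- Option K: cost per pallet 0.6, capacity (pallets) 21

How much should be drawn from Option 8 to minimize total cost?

Fill from the cheapest provider first.
Option 17 at 0.4: take all 18 pallets → 24 still needed.
Option K at 0.6: take all 21 pallets → 3 still needed.
Take 3 from Option 8 at 1.0 to finish.
Option 1: unused.

3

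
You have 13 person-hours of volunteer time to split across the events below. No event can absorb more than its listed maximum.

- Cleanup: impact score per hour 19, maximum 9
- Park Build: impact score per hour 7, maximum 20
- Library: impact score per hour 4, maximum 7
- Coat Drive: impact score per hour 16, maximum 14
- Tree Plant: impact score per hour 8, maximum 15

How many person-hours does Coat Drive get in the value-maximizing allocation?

Rank by impact score per hour: Cleanup 19 > Coat Drive 16 > Tree Plant 8 > Park Build 7 > Library 4.
Give Cleanup 9 to hit its cap of 9 → 4 left.
Coat Drive: +4 (room for 14) → 4. Pool exhausted.

4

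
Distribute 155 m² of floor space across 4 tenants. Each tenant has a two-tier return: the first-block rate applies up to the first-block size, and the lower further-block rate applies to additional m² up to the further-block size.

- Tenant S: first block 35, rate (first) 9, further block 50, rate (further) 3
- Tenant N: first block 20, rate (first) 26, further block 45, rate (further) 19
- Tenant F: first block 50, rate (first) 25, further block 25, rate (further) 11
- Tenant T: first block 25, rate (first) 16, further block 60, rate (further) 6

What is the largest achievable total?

Treat each block as its own option and order by rate: Tenant N/first 26 > Tenant F/first 25 > Tenant N/second 19 > Tenant T/first 16 > Tenant F/second 11 > Tenant S/first 9 > Tenant T/second 6 > Tenant S/second 3.
Tenant N first at 26: fill all 20 → 135 left.
Tenant F/first (25): +50 → 85 left.
Fill Tenant N second block (45 at 19) → 40 left.
Tenant T/first (16): +25 → 15 left.
15 remain; put them into Tenant F second at 11.
Total = 26×20 + 25×50 + 19×45 + 16×25 + 11×15 = 3190.

3190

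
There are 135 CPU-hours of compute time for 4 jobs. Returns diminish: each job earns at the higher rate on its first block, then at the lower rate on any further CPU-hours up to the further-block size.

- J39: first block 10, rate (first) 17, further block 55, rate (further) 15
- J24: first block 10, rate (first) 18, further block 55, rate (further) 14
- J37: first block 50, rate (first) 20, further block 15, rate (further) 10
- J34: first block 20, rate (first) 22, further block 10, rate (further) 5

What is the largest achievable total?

2465

Order all 8 blocks by rate: J34/first 22 > J37/first 20 > J24/first 18 > J39/first 17 > J39/second 15 > J24/second 14 > J37/second 10 > J34/second 5.
J34 first at 22: fill all 20 — 115 left.
J37 first at 20: fill all 50 — 65 left.
J24 first at 18: fill all 10 — 55 left.
J39/first (17): +10 — 45 left.
45 remain; put them into J39 second at 15.
Total = 22×20 + 20×50 + 18×10 + 17×10 + 15×45 = 2465.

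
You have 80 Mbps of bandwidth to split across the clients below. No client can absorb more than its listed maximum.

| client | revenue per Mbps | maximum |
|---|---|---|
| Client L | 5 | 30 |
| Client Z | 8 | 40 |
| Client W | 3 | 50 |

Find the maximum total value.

500

Rank by revenue per Mbps: Client Z 8 > Client L 5 > Client W 3.
Give Client Z 40 to hit its cap of 40 — 40 left.
Client L takes 30 to reach its cap of 30 — 10 left.
Client W: +10 (room for 50) → 10. Pool exhausted.
Total = 5×30 + 8×40 + 3×10 = 500.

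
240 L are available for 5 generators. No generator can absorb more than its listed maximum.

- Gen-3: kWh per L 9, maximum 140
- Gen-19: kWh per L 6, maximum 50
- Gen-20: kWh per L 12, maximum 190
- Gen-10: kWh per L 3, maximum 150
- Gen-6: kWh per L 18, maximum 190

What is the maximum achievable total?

Rank by kWh per L: Gen-6 18 > Gen-20 12 > Gen-3 9 > Gen-19 6 > Gen-10 3.
Give Gen-6 190 to hit its cap of 190 — 50 left.
Gen-20 has room for 190 but only 50 remain, so it gets 50.
Total = 12×50 + 18×190 = 4020.

4020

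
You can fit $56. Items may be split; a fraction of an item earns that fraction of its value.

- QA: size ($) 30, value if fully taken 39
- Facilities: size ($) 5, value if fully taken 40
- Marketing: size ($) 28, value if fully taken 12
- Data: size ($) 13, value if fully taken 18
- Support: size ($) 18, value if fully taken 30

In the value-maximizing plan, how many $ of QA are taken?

20

Best value per unit of size first: Facilities 40/5≈8, Support 30/18≈1.67, Data 18/13≈1.38, QA 39/30≈1.3, Marketing 12/28≈0.429.
All 5 $ of Facilities fit (value 40) — 51 remain.
Support: take in full, 18 $ for value 30 — 33 left.
All 13 $ of Data fit (value 18) — 20 remain.
20 $ left: a 20/30 share of QA gives 39×20/30 = 26.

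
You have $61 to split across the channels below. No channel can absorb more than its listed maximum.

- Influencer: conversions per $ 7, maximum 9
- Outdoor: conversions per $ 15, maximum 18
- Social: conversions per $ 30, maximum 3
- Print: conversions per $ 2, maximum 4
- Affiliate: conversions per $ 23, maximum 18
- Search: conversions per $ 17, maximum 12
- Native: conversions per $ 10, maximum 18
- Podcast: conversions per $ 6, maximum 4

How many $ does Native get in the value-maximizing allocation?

Highest conversions per $ first: Social 30 > Affiliate 23 > Search 17 > Outdoor 15 > Native 10 > Influencer 7 > Podcast 6 > Print 2.
Social: +3 to 3 (cap) — 58 left.
Affiliate: +18 to 18 (cap) — 40 left.
Give Search 12 to hit its cap of 12 — 28 left.
Outdoor takes 18 to reach its cap of 18 — 10 left.
Native: +10 (room for 18) → 10. Pool exhausted.

10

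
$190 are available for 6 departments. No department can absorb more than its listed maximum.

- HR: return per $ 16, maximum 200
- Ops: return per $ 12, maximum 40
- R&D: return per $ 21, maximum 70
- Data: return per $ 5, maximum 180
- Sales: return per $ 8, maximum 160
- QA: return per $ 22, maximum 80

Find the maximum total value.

3870

Highest return per $ first: QA 22 > R&D 21 > HR 16 > Ops 12 > Sales 8 > Data 5.
QA takes 80 to reach its cap of 80 → 110 left.
R&D: +70 to 70 (cap) → 40 left.
HR: +40 (room for 200) → 40. Pool exhausted.
Total = 16×40 + 21×70 + 22×80 = 3870.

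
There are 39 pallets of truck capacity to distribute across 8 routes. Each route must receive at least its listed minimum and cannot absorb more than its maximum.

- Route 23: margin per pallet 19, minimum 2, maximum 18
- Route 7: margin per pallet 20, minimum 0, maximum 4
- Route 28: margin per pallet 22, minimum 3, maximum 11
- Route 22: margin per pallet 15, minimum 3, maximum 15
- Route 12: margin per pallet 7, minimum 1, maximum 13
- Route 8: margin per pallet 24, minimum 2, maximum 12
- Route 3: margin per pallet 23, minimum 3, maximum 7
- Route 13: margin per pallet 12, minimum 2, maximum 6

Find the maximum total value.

825

Meeting every minimum uses 2+0+3+3+1+2+3+2 = 16 pallets, leaving 23.
Rank by margin per pallet: Route 8 24 > Route 3 23 > Route 28 22 > Route 7 20 > Route 23 19 > Route 22 15 > Route 13 12 > Route 12 7.
Route 8 takes 10 more to reach its cap of 12 → 13 left.
Give Route 3 4 more to hit its cap of 7 → 9 left.
Give Route 28 8 more to hit its cap of 11 → 1 left.
Only 1 left; Route 7 takes them to reach 1.
Total = 19×2 + 20×1 + 22×11 + 15×3 + 7×1 + 24×12 + 23×7 + 12×2 = 825.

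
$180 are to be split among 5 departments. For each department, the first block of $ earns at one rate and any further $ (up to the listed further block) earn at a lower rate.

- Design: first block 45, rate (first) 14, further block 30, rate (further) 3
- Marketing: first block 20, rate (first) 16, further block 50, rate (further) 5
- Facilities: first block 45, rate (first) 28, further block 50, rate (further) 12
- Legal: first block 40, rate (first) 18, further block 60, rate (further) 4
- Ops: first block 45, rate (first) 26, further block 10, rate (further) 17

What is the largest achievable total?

Rank every tier by rate: Facilities/T1 28 > Ops/T1 26 > Legal/T1 18 > Ops/T2 17 > Marketing/T1 16 > Design/T1 14 > Facilities/T2 12 > Marketing/T2 5 > Legal/T2 4 > Design/T2 3.
Facilities/T1 (28): +45 — 135 left.
Fill Ops T1 block (45 at 26) — 90 left.
Legal T1 at 18: fill all 40 — 50 left.
Fill Ops T2 block (10 at 17) — 40 left.
Marketing/T1 (16): +20 — 20 left.
Design T1 at 14: only 20 left, fill 20.
Total = 28×45 + 26×45 + 18×40 + 17×10 + 16×20 + 14×20 = 3920.

3920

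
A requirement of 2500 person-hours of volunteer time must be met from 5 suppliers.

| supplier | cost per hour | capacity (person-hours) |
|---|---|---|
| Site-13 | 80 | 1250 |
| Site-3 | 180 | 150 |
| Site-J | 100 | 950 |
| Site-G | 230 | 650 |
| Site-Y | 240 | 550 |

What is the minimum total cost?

Use suppliers in increasing cost order.
Site-13 (80): use full 1250 ; 1250 person-hours to go.
Site-J at 100: take all 950 person-hours ; 300 still needed.
Take 150 from Site-3 at 180 ; need 150 more.
Take 150 from Site-G at 230 to finish.
Site-Y: unused.
Cost = 1250×80 + 950×100 + 150×180 + 150×230 = 256500.

256500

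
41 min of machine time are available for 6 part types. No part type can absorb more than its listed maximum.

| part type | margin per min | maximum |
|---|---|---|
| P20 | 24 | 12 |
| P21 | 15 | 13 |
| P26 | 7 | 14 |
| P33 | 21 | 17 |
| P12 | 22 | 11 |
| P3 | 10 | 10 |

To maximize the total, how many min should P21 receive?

1

Highest margin per min first: P20 24 > P12 22 > P33 21 > P21 15 > P3 10 > P26 7.
Give P20 12 to hit its cap of 12 → 29 left.
Give P12 11 to hit its cap of 11 → 18 left.
Give P33 17 to hit its cap of 17 → 1 left.
Only 1 left; P21 takes them to reach 1.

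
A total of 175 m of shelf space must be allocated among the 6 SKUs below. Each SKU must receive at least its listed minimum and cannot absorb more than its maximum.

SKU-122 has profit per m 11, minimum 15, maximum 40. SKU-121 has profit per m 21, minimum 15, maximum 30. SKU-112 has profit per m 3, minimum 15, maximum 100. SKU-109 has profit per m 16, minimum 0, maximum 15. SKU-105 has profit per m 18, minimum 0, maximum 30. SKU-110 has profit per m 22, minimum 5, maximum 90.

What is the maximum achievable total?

Meeting every minimum uses 15+15+15+0+0+5 = 50 m, leaving 125.
Order the SKUs by profit per m: SKU-110 22 > SKU-121 21 > SKU-105 18 > SKU-109 16 > SKU-122 11 > SKU-112 3.
Give SKU-110 85 more to hit its cap of 90 — 40 left.
Give SKU-121 15 more to hit its cap of 30 — 25 left.
SKU-105: +25 (room for 30) → 25. Pool exhausted.
Total = 11×15 + 21×30 + 3×15 + 18×25 + 22×90 = 3270.

3270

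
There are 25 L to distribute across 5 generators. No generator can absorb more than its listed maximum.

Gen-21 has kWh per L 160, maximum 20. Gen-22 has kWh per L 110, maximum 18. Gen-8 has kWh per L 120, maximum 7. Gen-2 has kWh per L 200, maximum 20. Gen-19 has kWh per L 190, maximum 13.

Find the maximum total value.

4950

Order the generators by kWh per L: Gen-2 200 > Gen-19 190 > Gen-21 160 > Gen-8 120 > Gen-22 110.
Gen-2: +20 to 20 (cap) → 5 left.
Gen-19: +5 (room for 13) → 5. Pool exhausted.
Total = 200×20 + 190×5 = 4950.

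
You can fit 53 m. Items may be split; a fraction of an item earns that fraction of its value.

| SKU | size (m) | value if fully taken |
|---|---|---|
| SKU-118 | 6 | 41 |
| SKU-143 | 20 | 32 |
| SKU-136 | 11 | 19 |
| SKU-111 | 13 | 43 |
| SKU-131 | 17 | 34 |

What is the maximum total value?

Rank by value-to-size ratio: SKU-118 41/6≈6.83, SKU-111 43/13≈3.31, SKU-131 34/17≈2, SKU-136 19/11≈1.73, SKU-143 32/20≈1.6.
All 6 m of SKU-118 fit (value 41) — 47 remain.
Take all of SKU-111 (13 m, value 43) — 34 m left.
All 17 m of SKU-131 fit (value 34) — 17 remain.
Take all of SKU-136 (11 m, value 19) — 6 m left.
6 m left: a 6/20 share of SKU-143 gives 32×6/20 = 9.6.
Total value = 146.6.

146.6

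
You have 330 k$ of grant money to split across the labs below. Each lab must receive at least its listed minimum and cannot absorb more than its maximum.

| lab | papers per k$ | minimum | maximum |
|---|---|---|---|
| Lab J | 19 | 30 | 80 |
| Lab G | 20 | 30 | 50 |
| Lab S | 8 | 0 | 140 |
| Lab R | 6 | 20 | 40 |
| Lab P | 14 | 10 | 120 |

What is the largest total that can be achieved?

4800

Meeting every minimum uses 30+30+0+20+10 = 90 k$, leaving 240.
Rank by papers per k$: Lab G 20 > Lab J 19 > Lab P 14 > Lab S 8 > Lab R 6.
Lab G takes 20 more to reach its cap of 50 ; 220 left.
Lab J: +50 to 80 (cap) ; 170 left.
Give Lab P 110 more to hit its cap of 120 ; 60 left.
Only 60 left; Lab S takes them to reach 60.
Total = 19×80 + 20×50 + 8×60 + 6×20 + 14×120 = 4800.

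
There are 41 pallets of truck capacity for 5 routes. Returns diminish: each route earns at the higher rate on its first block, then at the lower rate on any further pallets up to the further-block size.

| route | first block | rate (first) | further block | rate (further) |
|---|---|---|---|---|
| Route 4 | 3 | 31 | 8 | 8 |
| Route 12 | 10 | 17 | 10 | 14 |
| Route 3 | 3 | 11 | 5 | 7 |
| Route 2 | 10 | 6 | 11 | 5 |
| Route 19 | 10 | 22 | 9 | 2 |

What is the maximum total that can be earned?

Rank every tier by rate: Route 4/first 31 > Route 19/first 22 > Route 12/first 17 > Route 12/second 14 > Route 3/first 11 > Route 4/second 8 > Route 3/second 7 > Route 2/first 6 > Route 2/second 5 > Route 19/second 2.
Route 4/first (31): +3 ; 38 left.
Route 19 first at 22: fill all 10 ; 28 left.
Route 12/first (17): +10 ; 18 left.
Route 12/second (14): +10 ; 8 left.
Fill Route 3 first block (3 at 11) ; 5 left.
Route 4 second at 8: only 5 left, fill 5.
Total = 31×3 + 22×10 + 17×10 + 14×10 + 11×3 + 8×5 = 696.

696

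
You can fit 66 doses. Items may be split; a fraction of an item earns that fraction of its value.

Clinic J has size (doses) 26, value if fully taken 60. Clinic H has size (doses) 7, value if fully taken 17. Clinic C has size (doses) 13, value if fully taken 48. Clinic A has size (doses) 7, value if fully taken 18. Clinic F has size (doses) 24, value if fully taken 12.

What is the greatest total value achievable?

Sort by value density: Clinic C 48/13≈3.69, Clinic A 18/7≈2.57, Clinic H 17/7≈2.43, Clinic J 60/26≈2.31, Clinic F 12/24≈0.5.
Clinic C: take in full, 13 doses for value 48 — 53 left.
Take all of Clinic A (7 doses, value 18) — 46 doses left.
Clinic H: take in full, 7 doses for value 17 — 39 left.
Clinic J: take in full, 26 doses for value 60 — 13 left.
Only 13 doses remain; take 13/24 of Clinic F for value 12×13/24 = 6.5.
Total value = 149.5.

149.5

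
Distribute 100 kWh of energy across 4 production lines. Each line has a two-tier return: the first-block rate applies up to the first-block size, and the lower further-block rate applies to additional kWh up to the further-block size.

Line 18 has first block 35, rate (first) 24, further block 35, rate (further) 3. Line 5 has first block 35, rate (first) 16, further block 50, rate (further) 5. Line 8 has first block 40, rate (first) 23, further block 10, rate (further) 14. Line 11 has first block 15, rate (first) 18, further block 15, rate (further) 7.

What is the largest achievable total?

2190

Treat each block as its own option and order by rate: Line 18/first 24 > Line 8/first 23 > Line 11/first 18 > Line 5/first 16 > Line 8/second 14 > Line 11/second 7 > Line 5/second 5 > Line 18/second 3.
Fill Line 18 first block (35 at 24) → 65 left.
Fill Line 8 first block (40 at 23) → 25 left.
Line 11/first (18): +15 → 10 left.
10 remain; put them into Line 5 first at 16.
Total = 24×35 + 23×40 + 18×15 + 16×10 = 2190.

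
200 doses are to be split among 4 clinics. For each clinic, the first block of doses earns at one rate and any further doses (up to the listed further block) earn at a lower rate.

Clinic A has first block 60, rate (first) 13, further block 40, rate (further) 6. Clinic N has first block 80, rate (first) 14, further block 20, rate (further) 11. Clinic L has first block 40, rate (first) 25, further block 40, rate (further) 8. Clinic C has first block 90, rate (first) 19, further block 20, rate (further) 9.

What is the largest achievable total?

Rank every tier by rate: Clinic L/tier1 25 > Clinic C/tier1 19 > Clinic N/tier1 14 > Clinic A/tier1 13 > Clinic N/tier2 11 > Clinic C/tier2 9 > Clinic L/tier2 8 > Clinic A/tier2 6.
Clinic L/tier1 (25): +40 ; 160 left.
Fill Clinic C tier1 block (90 at 19) ; 70 left.
70 remain; put them into Clinic N tier1 at 14.
Total = 25×40 + 19×90 + 14×70 = 3690.

3690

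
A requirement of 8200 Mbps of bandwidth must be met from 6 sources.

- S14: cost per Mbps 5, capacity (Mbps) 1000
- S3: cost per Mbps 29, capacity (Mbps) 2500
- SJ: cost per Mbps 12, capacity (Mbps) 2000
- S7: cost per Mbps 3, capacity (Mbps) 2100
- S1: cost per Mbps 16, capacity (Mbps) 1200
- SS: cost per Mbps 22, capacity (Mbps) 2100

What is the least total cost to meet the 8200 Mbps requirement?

Cheapest first:
S7 at 3: take all 2100 Mbps — 6100 still needed.
S14 (5): use full 1000 — 5100 Mbps to go.
SJ at 12: take all 2000 Mbps — 3100 still needed.
S1 at 16: take all 1200 Mbps — 1900 still needed.
Take 1900 from SS at 22 to finish.
S3: unused.
Cost = 2100×3 + 1000×5 + 2000×12 + 1200×16 + 1900×22 = 96300.

96300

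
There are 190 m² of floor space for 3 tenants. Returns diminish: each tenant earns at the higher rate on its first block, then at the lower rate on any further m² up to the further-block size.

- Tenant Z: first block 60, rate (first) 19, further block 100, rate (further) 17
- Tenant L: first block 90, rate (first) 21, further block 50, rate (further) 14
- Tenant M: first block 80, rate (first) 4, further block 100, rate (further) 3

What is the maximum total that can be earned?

3710

Rank every tier by rate: Tenant L/T1 21 > Tenant Z/T1 19 > Tenant Z/T2 17 > Tenant L/T2 14 > Tenant M/T1 4 > Tenant M/T2 3.
Tenant L T1 at 21: fill all 90 ; 100 left.
Fill Tenant Z T1 block (60 at 19) ; 40 left.
Tenant Z/T2: +40 of 100 at 17; pool empty.
Total = 21×90 + 19×60 + 17×40 = 3710.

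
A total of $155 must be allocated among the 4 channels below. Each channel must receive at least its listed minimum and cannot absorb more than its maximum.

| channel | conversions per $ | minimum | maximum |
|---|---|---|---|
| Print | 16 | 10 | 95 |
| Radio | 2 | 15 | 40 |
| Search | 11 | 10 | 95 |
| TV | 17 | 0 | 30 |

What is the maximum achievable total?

2225

Meeting every minimum uses 10+15+10+0 = 35 $, leaving 120.
Order the channels by conversions per $: TV 17 > Print 16 > Search 11 > Radio 2.
Give TV 30 more to hit its cap of 30 ; 90 left.
Print takes 85 more to reach its cap of 95 ; 5 left.
Only 5 left; Search takes them to reach 15.
Total = 16×95 + 2×15 + 11×15 + 17×30 = 2225.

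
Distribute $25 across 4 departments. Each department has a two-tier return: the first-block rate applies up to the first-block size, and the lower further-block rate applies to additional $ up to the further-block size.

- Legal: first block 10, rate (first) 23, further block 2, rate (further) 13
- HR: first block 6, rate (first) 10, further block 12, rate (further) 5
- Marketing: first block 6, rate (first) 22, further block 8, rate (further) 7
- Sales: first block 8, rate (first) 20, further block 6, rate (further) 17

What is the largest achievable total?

539

Order all 8 blocks by rate: Legal/first 23 > Marketing/first 22 > Sales/first 20 > Sales/second 17 > Legal/second 13 > HR/first 10 > Marketing/second 7 > HR/second 5.
Legal/first (23): +10 → 15 left.
Marketing/first (22): +6 → 9 left.
Sales/first (20): +8 → 1 left.
Sales/second: +1 of 6 at 17; pool empty.
Total = 23×10 + 22×6 + 20×8 + 17×1 = 539.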